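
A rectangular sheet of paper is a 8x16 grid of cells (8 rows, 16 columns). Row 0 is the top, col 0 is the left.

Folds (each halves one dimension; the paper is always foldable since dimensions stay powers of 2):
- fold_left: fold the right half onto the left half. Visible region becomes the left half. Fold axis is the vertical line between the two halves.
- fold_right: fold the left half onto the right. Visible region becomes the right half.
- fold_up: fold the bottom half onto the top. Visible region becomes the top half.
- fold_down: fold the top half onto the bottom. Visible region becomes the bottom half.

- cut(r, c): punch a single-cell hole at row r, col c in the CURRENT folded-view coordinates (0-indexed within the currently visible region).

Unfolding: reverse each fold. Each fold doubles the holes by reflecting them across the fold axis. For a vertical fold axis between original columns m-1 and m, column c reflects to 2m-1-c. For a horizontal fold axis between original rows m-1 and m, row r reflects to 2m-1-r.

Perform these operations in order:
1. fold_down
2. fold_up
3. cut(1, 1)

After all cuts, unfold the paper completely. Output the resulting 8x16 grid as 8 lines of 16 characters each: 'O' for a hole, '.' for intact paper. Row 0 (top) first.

Answer: ................
.O..............
.O..............
................
................
.O..............
.O..............
................

Derivation:
Op 1 fold_down: fold axis h@4; visible region now rows[4,8) x cols[0,16) = 4x16
Op 2 fold_up: fold axis h@6; visible region now rows[4,6) x cols[0,16) = 2x16
Op 3 cut(1, 1): punch at orig (5,1); cuts so far [(5, 1)]; region rows[4,6) x cols[0,16) = 2x16
Unfold 1 (reflect across h@6): 2 holes -> [(5, 1), (6, 1)]
Unfold 2 (reflect across h@4): 4 holes -> [(1, 1), (2, 1), (5, 1), (6, 1)]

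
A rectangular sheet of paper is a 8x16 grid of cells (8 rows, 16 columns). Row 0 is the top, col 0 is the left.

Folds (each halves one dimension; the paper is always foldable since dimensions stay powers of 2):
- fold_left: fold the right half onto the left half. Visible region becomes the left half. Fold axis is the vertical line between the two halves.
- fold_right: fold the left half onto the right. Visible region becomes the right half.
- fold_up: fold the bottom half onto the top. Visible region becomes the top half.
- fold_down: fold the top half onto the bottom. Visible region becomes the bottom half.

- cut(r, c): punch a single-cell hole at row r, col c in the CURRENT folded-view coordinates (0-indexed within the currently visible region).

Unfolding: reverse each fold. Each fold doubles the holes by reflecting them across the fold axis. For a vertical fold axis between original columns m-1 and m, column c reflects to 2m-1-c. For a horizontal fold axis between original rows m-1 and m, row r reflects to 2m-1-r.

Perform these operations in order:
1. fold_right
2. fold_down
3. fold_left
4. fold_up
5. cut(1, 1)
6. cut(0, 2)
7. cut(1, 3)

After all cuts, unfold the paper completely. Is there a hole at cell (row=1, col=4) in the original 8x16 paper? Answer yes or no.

Op 1 fold_right: fold axis v@8; visible region now rows[0,8) x cols[8,16) = 8x8
Op 2 fold_down: fold axis h@4; visible region now rows[4,8) x cols[8,16) = 4x8
Op 3 fold_left: fold axis v@12; visible region now rows[4,8) x cols[8,12) = 4x4
Op 4 fold_up: fold axis h@6; visible region now rows[4,6) x cols[8,12) = 2x4
Op 5 cut(1, 1): punch at orig (5,9); cuts so far [(5, 9)]; region rows[4,6) x cols[8,12) = 2x4
Op 6 cut(0, 2): punch at orig (4,10); cuts so far [(4, 10), (5, 9)]; region rows[4,6) x cols[8,12) = 2x4
Op 7 cut(1, 3): punch at orig (5,11); cuts so far [(4, 10), (5, 9), (5, 11)]; region rows[4,6) x cols[8,12) = 2x4
Unfold 1 (reflect across h@6): 6 holes -> [(4, 10), (5, 9), (5, 11), (6, 9), (6, 11), (7, 10)]
Unfold 2 (reflect across v@12): 12 holes -> [(4, 10), (4, 13), (5, 9), (5, 11), (5, 12), (5, 14), (6, 9), (6, 11), (6, 12), (6, 14), (7, 10), (7, 13)]
Unfold 3 (reflect across h@4): 24 holes -> [(0, 10), (0, 13), (1, 9), (1, 11), (1, 12), (1, 14), (2, 9), (2, 11), (2, 12), (2, 14), (3, 10), (3, 13), (4, 10), (4, 13), (5, 9), (5, 11), (5, 12), (5, 14), (6, 9), (6, 11), (6, 12), (6, 14), (7, 10), (7, 13)]
Unfold 4 (reflect across v@8): 48 holes -> [(0, 2), (0, 5), (0, 10), (0, 13), (1, 1), (1, 3), (1, 4), (1, 6), (1, 9), (1, 11), (1, 12), (1, 14), (2, 1), (2, 3), (2, 4), (2, 6), (2, 9), (2, 11), (2, 12), (2, 14), (3, 2), (3, 5), (3, 10), (3, 13), (4, 2), (4, 5), (4, 10), (4, 13), (5, 1), (5, 3), (5, 4), (5, 6), (5, 9), (5, 11), (5, 12), (5, 14), (6, 1), (6, 3), (6, 4), (6, 6), (6, 9), (6, 11), (6, 12), (6, 14), (7, 2), (7, 5), (7, 10), (7, 13)]
Holes: [(0, 2), (0, 5), (0, 10), (0, 13), (1, 1), (1, 3), (1, 4), (1, 6), (1, 9), (1, 11), (1, 12), (1, 14), (2, 1), (2, 3), (2, 4), (2, 6), (2, 9), (2, 11), (2, 12), (2, 14), (3, 2), (3, 5), (3, 10), (3, 13), (4, 2), (4, 5), (4, 10), (4, 13), (5, 1), (5, 3), (5, 4), (5, 6), (5, 9), (5, 11), (5, 12), (5, 14), (6, 1), (6, 3), (6, 4), (6, 6), (6, 9), (6, 11), (6, 12), (6, 14), (7, 2), (7, 5), (7, 10), (7, 13)]

Answer: yes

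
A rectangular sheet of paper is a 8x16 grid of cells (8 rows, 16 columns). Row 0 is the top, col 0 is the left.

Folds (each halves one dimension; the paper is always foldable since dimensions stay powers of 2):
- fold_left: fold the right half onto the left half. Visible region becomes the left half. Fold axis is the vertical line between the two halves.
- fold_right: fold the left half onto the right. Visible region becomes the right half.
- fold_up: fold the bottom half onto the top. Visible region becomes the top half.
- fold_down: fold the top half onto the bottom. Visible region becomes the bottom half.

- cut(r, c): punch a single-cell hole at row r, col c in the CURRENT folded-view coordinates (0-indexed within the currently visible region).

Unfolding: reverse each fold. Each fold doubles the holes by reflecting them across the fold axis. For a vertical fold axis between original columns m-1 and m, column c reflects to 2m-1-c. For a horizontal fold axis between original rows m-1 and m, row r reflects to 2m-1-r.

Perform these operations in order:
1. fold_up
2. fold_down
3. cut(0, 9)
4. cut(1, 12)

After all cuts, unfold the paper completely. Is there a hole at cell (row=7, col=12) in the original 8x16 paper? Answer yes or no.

Op 1 fold_up: fold axis h@4; visible region now rows[0,4) x cols[0,16) = 4x16
Op 2 fold_down: fold axis h@2; visible region now rows[2,4) x cols[0,16) = 2x16
Op 3 cut(0, 9): punch at orig (2,9); cuts so far [(2, 9)]; region rows[2,4) x cols[0,16) = 2x16
Op 4 cut(1, 12): punch at orig (3,12); cuts so far [(2, 9), (3, 12)]; region rows[2,4) x cols[0,16) = 2x16
Unfold 1 (reflect across h@2): 4 holes -> [(0, 12), (1, 9), (2, 9), (3, 12)]
Unfold 2 (reflect across h@4): 8 holes -> [(0, 12), (1, 9), (2, 9), (3, 12), (4, 12), (5, 9), (6, 9), (7, 12)]
Holes: [(0, 12), (1, 9), (2, 9), (3, 12), (4, 12), (5, 9), (6, 9), (7, 12)]

Answer: yes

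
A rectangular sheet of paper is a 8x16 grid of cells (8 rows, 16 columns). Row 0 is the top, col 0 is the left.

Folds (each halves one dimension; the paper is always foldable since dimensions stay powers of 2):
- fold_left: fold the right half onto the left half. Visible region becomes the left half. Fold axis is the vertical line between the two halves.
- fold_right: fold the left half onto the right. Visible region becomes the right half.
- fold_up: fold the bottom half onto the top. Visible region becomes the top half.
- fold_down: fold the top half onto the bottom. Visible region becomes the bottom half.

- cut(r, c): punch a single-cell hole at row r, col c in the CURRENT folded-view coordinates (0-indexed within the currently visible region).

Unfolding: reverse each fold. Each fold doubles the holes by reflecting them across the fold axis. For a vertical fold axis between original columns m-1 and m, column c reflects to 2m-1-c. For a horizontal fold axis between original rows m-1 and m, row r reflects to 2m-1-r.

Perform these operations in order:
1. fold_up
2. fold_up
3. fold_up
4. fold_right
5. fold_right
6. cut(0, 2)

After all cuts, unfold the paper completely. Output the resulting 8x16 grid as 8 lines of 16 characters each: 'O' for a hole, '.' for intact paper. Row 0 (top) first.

Op 1 fold_up: fold axis h@4; visible region now rows[0,4) x cols[0,16) = 4x16
Op 2 fold_up: fold axis h@2; visible region now rows[0,2) x cols[0,16) = 2x16
Op 3 fold_up: fold axis h@1; visible region now rows[0,1) x cols[0,16) = 1x16
Op 4 fold_right: fold axis v@8; visible region now rows[0,1) x cols[8,16) = 1x8
Op 5 fold_right: fold axis v@12; visible region now rows[0,1) x cols[12,16) = 1x4
Op 6 cut(0, 2): punch at orig (0,14); cuts so far [(0, 14)]; region rows[0,1) x cols[12,16) = 1x4
Unfold 1 (reflect across v@12): 2 holes -> [(0, 9), (0, 14)]
Unfold 2 (reflect across v@8): 4 holes -> [(0, 1), (0, 6), (0, 9), (0, 14)]
Unfold 3 (reflect across h@1): 8 holes -> [(0, 1), (0, 6), (0, 9), (0, 14), (1, 1), (1, 6), (1, 9), (1, 14)]
Unfold 4 (reflect across h@2): 16 holes -> [(0, 1), (0, 6), (0, 9), (0, 14), (1, 1), (1, 6), (1, 9), (1, 14), (2, 1), (2, 6), (2, 9), (2, 14), (3, 1), (3, 6), (3, 9), (3, 14)]
Unfold 5 (reflect across h@4): 32 holes -> [(0, 1), (0, 6), (0, 9), (0, 14), (1, 1), (1, 6), (1, 9), (1, 14), (2, 1), (2, 6), (2, 9), (2, 14), (3, 1), (3, 6), (3, 9), (3, 14), (4, 1), (4, 6), (4, 9), (4, 14), (5, 1), (5, 6), (5, 9), (5, 14), (6, 1), (6, 6), (6, 9), (6, 14), (7, 1), (7, 6), (7, 9), (7, 14)]

Answer: .O....O..O....O.
.O....O..O....O.
.O....O..O....O.
.O....O..O....O.
.O....O..O....O.
.O....O..O....O.
.O....O..O....O.
.O....O..O....O.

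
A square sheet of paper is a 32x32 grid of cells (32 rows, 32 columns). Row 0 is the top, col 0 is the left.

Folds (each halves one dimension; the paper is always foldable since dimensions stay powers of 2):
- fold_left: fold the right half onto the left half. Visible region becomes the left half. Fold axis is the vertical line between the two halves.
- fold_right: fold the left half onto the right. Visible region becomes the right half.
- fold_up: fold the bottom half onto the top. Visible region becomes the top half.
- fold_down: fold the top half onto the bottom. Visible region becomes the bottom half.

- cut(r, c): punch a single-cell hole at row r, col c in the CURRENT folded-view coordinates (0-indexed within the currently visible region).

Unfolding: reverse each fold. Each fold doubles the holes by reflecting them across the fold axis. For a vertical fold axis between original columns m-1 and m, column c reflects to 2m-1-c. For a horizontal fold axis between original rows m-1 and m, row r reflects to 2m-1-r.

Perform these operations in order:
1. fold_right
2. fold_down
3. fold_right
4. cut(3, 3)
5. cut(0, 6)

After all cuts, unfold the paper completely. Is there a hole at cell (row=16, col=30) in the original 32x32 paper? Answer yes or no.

Answer: yes

Derivation:
Op 1 fold_right: fold axis v@16; visible region now rows[0,32) x cols[16,32) = 32x16
Op 2 fold_down: fold axis h@16; visible region now rows[16,32) x cols[16,32) = 16x16
Op 3 fold_right: fold axis v@24; visible region now rows[16,32) x cols[24,32) = 16x8
Op 4 cut(3, 3): punch at orig (19,27); cuts so far [(19, 27)]; region rows[16,32) x cols[24,32) = 16x8
Op 5 cut(0, 6): punch at orig (16,30); cuts so far [(16, 30), (19, 27)]; region rows[16,32) x cols[24,32) = 16x8
Unfold 1 (reflect across v@24): 4 holes -> [(16, 17), (16, 30), (19, 20), (19, 27)]
Unfold 2 (reflect across h@16): 8 holes -> [(12, 20), (12, 27), (15, 17), (15, 30), (16, 17), (16, 30), (19, 20), (19, 27)]
Unfold 3 (reflect across v@16): 16 holes -> [(12, 4), (12, 11), (12, 20), (12, 27), (15, 1), (15, 14), (15, 17), (15, 30), (16, 1), (16, 14), (16, 17), (16, 30), (19, 4), (19, 11), (19, 20), (19, 27)]
Holes: [(12, 4), (12, 11), (12, 20), (12, 27), (15, 1), (15, 14), (15, 17), (15, 30), (16, 1), (16, 14), (16, 17), (16, 30), (19, 4), (19, 11), (19, 20), (19, 27)]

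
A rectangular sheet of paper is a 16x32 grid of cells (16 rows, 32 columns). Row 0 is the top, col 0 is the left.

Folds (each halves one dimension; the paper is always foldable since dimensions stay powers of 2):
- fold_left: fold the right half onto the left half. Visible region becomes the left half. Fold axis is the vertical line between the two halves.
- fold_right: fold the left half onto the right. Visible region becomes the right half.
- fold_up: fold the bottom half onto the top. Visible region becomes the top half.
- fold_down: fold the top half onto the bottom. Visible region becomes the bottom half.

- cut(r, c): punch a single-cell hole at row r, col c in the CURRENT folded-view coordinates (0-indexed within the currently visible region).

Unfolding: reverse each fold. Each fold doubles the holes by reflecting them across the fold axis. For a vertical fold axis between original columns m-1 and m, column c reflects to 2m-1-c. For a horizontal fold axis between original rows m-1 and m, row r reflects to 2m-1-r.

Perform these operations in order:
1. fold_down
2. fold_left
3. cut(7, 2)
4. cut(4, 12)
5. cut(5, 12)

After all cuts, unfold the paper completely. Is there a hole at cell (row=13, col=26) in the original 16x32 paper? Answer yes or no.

Op 1 fold_down: fold axis h@8; visible region now rows[8,16) x cols[0,32) = 8x32
Op 2 fold_left: fold axis v@16; visible region now rows[8,16) x cols[0,16) = 8x16
Op 3 cut(7, 2): punch at orig (15,2); cuts so far [(15, 2)]; region rows[8,16) x cols[0,16) = 8x16
Op 4 cut(4, 12): punch at orig (12,12); cuts so far [(12, 12), (15, 2)]; region rows[8,16) x cols[0,16) = 8x16
Op 5 cut(5, 12): punch at orig (13,12); cuts so far [(12, 12), (13, 12), (15, 2)]; region rows[8,16) x cols[0,16) = 8x16
Unfold 1 (reflect across v@16): 6 holes -> [(12, 12), (12, 19), (13, 12), (13, 19), (15, 2), (15, 29)]
Unfold 2 (reflect across h@8): 12 holes -> [(0, 2), (0, 29), (2, 12), (2, 19), (3, 12), (3, 19), (12, 12), (12, 19), (13, 12), (13, 19), (15, 2), (15, 29)]
Holes: [(0, 2), (0, 29), (2, 12), (2, 19), (3, 12), (3, 19), (12, 12), (12, 19), (13, 12), (13, 19), (15, 2), (15, 29)]

Answer: no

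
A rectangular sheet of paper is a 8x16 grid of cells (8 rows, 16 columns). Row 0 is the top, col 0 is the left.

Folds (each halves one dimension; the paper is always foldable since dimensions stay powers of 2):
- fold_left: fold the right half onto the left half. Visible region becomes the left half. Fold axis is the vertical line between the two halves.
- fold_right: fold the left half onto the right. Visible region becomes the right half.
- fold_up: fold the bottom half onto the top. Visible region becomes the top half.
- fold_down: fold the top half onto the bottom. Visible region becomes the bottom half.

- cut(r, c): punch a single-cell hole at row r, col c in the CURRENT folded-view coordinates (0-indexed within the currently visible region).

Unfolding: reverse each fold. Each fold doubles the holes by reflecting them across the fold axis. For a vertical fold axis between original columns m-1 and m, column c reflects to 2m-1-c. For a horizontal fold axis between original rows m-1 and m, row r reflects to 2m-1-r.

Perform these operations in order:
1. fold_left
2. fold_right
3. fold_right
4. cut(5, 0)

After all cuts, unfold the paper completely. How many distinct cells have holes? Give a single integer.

Op 1 fold_left: fold axis v@8; visible region now rows[0,8) x cols[0,8) = 8x8
Op 2 fold_right: fold axis v@4; visible region now rows[0,8) x cols[4,8) = 8x4
Op 3 fold_right: fold axis v@6; visible region now rows[0,8) x cols[6,8) = 8x2
Op 4 cut(5, 0): punch at orig (5,6); cuts so far [(5, 6)]; region rows[0,8) x cols[6,8) = 8x2
Unfold 1 (reflect across v@6): 2 holes -> [(5, 5), (5, 6)]
Unfold 2 (reflect across v@4): 4 holes -> [(5, 1), (5, 2), (5, 5), (5, 6)]
Unfold 3 (reflect across v@8): 8 holes -> [(5, 1), (5, 2), (5, 5), (5, 6), (5, 9), (5, 10), (5, 13), (5, 14)]

Answer: 8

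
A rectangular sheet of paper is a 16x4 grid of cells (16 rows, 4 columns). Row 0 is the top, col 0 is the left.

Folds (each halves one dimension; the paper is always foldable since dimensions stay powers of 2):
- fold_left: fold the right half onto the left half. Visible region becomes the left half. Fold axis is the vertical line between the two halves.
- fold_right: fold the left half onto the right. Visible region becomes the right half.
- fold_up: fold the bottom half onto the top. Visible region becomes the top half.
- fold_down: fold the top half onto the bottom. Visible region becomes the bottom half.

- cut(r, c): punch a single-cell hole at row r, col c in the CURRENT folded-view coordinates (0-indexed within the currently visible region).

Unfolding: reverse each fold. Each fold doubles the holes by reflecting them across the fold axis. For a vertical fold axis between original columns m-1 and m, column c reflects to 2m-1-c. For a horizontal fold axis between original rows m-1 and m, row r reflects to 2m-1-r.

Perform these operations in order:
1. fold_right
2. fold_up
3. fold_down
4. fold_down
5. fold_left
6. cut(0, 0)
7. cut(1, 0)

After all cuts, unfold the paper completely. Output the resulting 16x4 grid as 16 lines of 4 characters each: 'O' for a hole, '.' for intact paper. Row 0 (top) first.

Op 1 fold_right: fold axis v@2; visible region now rows[0,16) x cols[2,4) = 16x2
Op 2 fold_up: fold axis h@8; visible region now rows[0,8) x cols[2,4) = 8x2
Op 3 fold_down: fold axis h@4; visible region now rows[4,8) x cols[2,4) = 4x2
Op 4 fold_down: fold axis h@6; visible region now rows[6,8) x cols[2,4) = 2x2
Op 5 fold_left: fold axis v@3; visible region now rows[6,8) x cols[2,3) = 2x1
Op 6 cut(0, 0): punch at orig (6,2); cuts so far [(6, 2)]; region rows[6,8) x cols[2,3) = 2x1
Op 7 cut(1, 0): punch at orig (7,2); cuts so far [(6, 2), (7, 2)]; region rows[6,8) x cols[2,3) = 2x1
Unfold 1 (reflect across v@3): 4 holes -> [(6, 2), (6, 3), (7, 2), (7, 3)]
Unfold 2 (reflect across h@6): 8 holes -> [(4, 2), (4, 3), (5, 2), (5, 3), (6, 2), (6, 3), (7, 2), (7, 3)]
Unfold 3 (reflect across h@4): 16 holes -> [(0, 2), (0, 3), (1, 2), (1, 3), (2, 2), (2, 3), (3, 2), (3, 3), (4, 2), (4, 3), (5, 2), (5, 3), (6, 2), (6, 3), (7, 2), (7, 3)]
Unfold 4 (reflect across h@8): 32 holes -> [(0, 2), (0, 3), (1, 2), (1, 3), (2, 2), (2, 3), (3, 2), (3, 3), (4, 2), (4, 3), (5, 2), (5, 3), (6, 2), (6, 3), (7, 2), (7, 3), (8, 2), (8, 3), (9, 2), (9, 3), (10, 2), (10, 3), (11, 2), (11, 3), (12, 2), (12, 3), (13, 2), (13, 3), (14, 2), (14, 3), (15, 2), (15, 3)]
Unfold 5 (reflect across v@2): 64 holes -> [(0, 0), (0, 1), (0, 2), (0, 3), (1, 0), (1, 1), (1, 2), (1, 3), (2, 0), (2, 1), (2, 2), (2, 3), (3, 0), (3, 1), (3, 2), (3, 3), (4, 0), (4, 1), (4, 2), (4, 3), (5, 0), (5, 1), (5, 2), (5, 3), (6, 0), (6, 1), (6, 2), (6, 3), (7, 0), (7, 1), (7, 2), (7, 3), (8, 0), (8, 1), (8, 2), (8, 3), (9, 0), (9, 1), (9, 2), (9, 3), (10, 0), (10, 1), (10, 2), (10, 3), (11, 0), (11, 1), (11, 2), (11, 3), (12, 0), (12, 1), (12, 2), (12, 3), (13, 0), (13, 1), (13, 2), (13, 3), (14, 0), (14, 1), (14, 2), (14, 3), (15, 0), (15, 1), (15, 2), (15, 3)]

Answer: OOOO
OOOO
OOOO
OOOO
OOOO
OOOO
OOOO
OOOO
OOOO
OOOO
OOOO
OOOO
OOOO
OOOO
OOOO
OOOO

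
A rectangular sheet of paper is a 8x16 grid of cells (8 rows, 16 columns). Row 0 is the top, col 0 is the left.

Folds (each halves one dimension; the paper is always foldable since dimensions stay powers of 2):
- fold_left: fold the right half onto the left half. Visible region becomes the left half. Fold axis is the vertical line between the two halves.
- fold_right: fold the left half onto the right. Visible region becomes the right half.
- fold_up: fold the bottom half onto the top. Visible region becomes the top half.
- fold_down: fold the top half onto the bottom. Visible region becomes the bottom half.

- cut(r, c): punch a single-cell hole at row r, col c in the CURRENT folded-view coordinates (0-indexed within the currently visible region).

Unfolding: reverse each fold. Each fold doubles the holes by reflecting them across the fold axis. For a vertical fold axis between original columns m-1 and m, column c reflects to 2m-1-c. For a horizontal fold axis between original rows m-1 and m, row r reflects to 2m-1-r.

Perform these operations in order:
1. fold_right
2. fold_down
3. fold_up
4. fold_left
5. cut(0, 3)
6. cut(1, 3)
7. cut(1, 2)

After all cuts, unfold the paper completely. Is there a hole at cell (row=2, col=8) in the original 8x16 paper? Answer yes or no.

Answer: no

Derivation:
Op 1 fold_right: fold axis v@8; visible region now rows[0,8) x cols[8,16) = 8x8
Op 2 fold_down: fold axis h@4; visible region now rows[4,8) x cols[8,16) = 4x8
Op 3 fold_up: fold axis h@6; visible region now rows[4,6) x cols[8,16) = 2x8
Op 4 fold_left: fold axis v@12; visible region now rows[4,6) x cols[8,12) = 2x4
Op 5 cut(0, 3): punch at orig (4,11); cuts so far [(4, 11)]; region rows[4,6) x cols[8,12) = 2x4
Op 6 cut(1, 3): punch at orig (5,11); cuts so far [(4, 11), (5, 11)]; region rows[4,6) x cols[8,12) = 2x4
Op 7 cut(1, 2): punch at orig (5,10); cuts so far [(4, 11), (5, 10), (5, 11)]; region rows[4,6) x cols[8,12) = 2x4
Unfold 1 (reflect across v@12): 6 holes -> [(4, 11), (4, 12), (5, 10), (5, 11), (5, 12), (5, 13)]
Unfold 2 (reflect across h@6): 12 holes -> [(4, 11), (4, 12), (5, 10), (5, 11), (5, 12), (5, 13), (6, 10), (6, 11), (6, 12), (6, 13), (7, 11), (7, 12)]
Unfold 3 (reflect across h@4): 24 holes -> [(0, 11), (0, 12), (1, 10), (1, 11), (1, 12), (1, 13), (2, 10), (2, 11), (2, 12), (2, 13), (3, 11), (3, 12), (4, 11), (4, 12), (5, 10), (5, 11), (5, 12), (5, 13), (6, 10), (6, 11), (6, 12), (6, 13), (7, 11), (7, 12)]
Unfold 4 (reflect across v@8): 48 holes -> [(0, 3), (0, 4), (0, 11), (0, 12), (1, 2), (1, 3), (1, 4), (1, 5), (1, 10), (1, 11), (1, 12), (1, 13), (2, 2), (2, 3), (2, 4), (2, 5), (2, 10), (2, 11), (2, 12), (2, 13), (3, 3), (3, 4), (3, 11), (3, 12), (4, 3), (4, 4), (4, 11), (4, 12), (5, 2), (5, 3), (5, 4), (5, 5), (5, 10), (5, 11), (5, 12), (5, 13), (6, 2), (6, 3), (6, 4), (6, 5), (6, 10), (6, 11), (6, 12), (6, 13), (7, 3), (7, 4), (7, 11), (7, 12)]
Holes: [(0, 3), (0, 4), (0, 11), (0, 12), (1, 2), (1, 3), (1, 4), (1, 5), (1, 10), (1, 11), (1, 12), (1, 13), (2, 2), (2, 3), (2, 4), (2, 5), (2, 10), (2, 11), (2, 12), (2, 13), (3, 3), (3, 4), (3, 11), (3, 12), (4, 3), (4, 4), (4, 11), (4, 12), (5, 2), (5, 3), (5, 4), (5, 5), (5, 10), (5, 11), (5, 12), (5, 13), (6, 2), (6, 3), (6, 4), (6, 5), (6, 10), (6, 11), (6, 12), (6, 13), (7, 3), (7, 4), (7, 11), (7, 12)]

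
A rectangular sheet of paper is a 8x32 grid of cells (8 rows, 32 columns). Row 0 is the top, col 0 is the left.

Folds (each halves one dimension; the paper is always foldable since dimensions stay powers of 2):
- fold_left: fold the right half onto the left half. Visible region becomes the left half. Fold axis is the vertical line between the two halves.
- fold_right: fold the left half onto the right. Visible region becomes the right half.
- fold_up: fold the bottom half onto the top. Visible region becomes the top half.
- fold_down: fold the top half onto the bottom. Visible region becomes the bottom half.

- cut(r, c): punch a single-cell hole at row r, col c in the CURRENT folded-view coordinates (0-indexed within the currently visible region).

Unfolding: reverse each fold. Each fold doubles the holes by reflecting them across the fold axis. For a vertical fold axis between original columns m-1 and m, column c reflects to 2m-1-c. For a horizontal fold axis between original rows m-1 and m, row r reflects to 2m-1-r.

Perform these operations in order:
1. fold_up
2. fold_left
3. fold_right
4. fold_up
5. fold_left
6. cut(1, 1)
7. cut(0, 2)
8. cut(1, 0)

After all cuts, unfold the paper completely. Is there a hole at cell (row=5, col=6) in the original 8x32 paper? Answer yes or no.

Answer: yes

Derivation:
Op 1 fold_up: fold axis h@4; visible region now rows[0,4) x cols[0,32) = 4x32
Op 2 fold_left: fold axis v@16; visible region now rows[0,4) x cols[0,16) = 4x16
Op 3 fold_right: fold axis v@8; visible region now rows[0,4) x cols[8,16) = 4x8
Op 4 fold_up: fold axis h@2; visible region now rows[0,2) x cols[8,16) = 2x8
Op 5 fold_left: fold axis v@12; visible region now rows[0,2) x cols[8,12) = 2x4
Op 6 cut(1, 1): punch at orig (1,9); cuts so far [(1, 9)]; region rows[0,2) x cols[8,12) = 2x4
Op 7 cut(0, 2): punch at orig (0,10); cuts so far [(0, 10), (1, 9)]; region rows[0,2) x cols[8,12) = 2x4
Op 8 cut(1, 0): punch at orig (1,8); cuts so far [(0, 10), (1, 8), (1, 9)]; region rows[0,2) x cols[8,12) = 2x4
Unfold 1 (reflect across v@12): 6 holes -> [(0, 10), (0, 13), (1, 8), (1, 9), (1, 14), (1, 15)]
Unfold 2 (reflect across h@2): 12 holes -> [(0, 10), (0, 13), (1, 8), (1, 9), (1, 14), (1, 15), (2, 8), (2, 9), (2, 14), (2, 15), (3, 10), (3, 13)]
Unfold 3 (reflect across v@8): 24 holes -> [(0, 2), (0, 5), (0, 10), (0, 13), (1, 0), (1, 1), (1, 6), (1, 7), (1, 8), (1, 9), (1, 14), (1, 15), (2, 0), (2, 1), (2, 6), (2, 7), (2, 8), (2, 9), (2, 14), (2, 15), (3, 2), (3, 5), (3, 10), (3, 13)]
Unfold 4 (reflect across v@16): 48 holes -> [(0, 2), (0, 5), (0, 10), (0, 13), (0, 18), (0, 21), (0, 26), (0, 29), (1, 0), (1, 1), (1, 6), (1, 7), (1, 8), (1, 9), (1, 14), (1, 15), (1, 16), (1, 17), (1, 22), (1, 23), (1, 24), (1, 25), (1, 30), (1, 31), (2, 0), (2, 1), (2, 6), (2, 7), (2, 8), (2, 9), (2, 14), (2, 15), (2, 16), (2, 17), (2, 22), (2, 23), (2, 24), (2, 25), (2, 30), (2, 31), (3, 2), (3, 5), (3, 10), (3, 13), (3, 18), (3, 21), (3, 26), (3, 29)]
Unfold 5 (reflect across h@4): 96 holes -> [(0, 2), (0, 5), (0, 10), (0, 13), (0, 18), (0, 21), (0, 26), (0, 29), (1, 0), (1, 1), (1, 6), (1, 7), (1, 8), (1, 9), (1, 14), (1, 15), (1, 16), (1, 17), (1, 22), (1, 23), (1, 24), (1, 25), (1, 30), (1, 31), (2, 0), (2, 1), (2, 6), (2, 7), (2, 8), (2, 9), (2, 14), (2, 15), (2, 16), (2, 17), (2, 22), (2, 23), (2, 24), (2, 25), (2, 30), (2, 31), (3, 2), (3, 5), (3, 10), (3, 13), (3, 18), (3, 21), (3, 26), (3, 29), (4, 2), (4, 5), (4, 10), (4, 13), (4, 18), (4, 21), (4, 26), (4, 29), (5, 0), (5, 1), (5, 6), (5, 7), (5, 8), (5, 9), (5, 14), (5, 15), (5, 16), (5, 17), (5, 22), (5, 23), (5, 24), (5, 25), (5, 30), (5, 31), (6, 0), (6, 1), (6, 6), (6, 7), (6, 8), (6, 9), (6, 14), (6, 15), (6, 16), (6, 17), (6, 22), (6, 23), (6, 24), (6, 25), (6, 30), (6, 31), (7, 2), (7, 5), (7, 10), (7, 13), (7, 18), (7, 21), (7, 26), (7, 29)]
Holes: [(0, 2), (0, 5), (0, 10), (0, 13), (0, 18), (0, 21), (0, 26), (0, 29), (1, 0), (1, 1), (1, 6), (1, 7), (1, 8), (1, 9), (1, 14), (1, 15), (1, 16), (1, 17), (1, 22), (1, 23), (1, 24), (1, 25), (1, 30), (1, 31), (2, 0), (2, 1), (2, 6), (2, 7), (2, 8), (2, 9), (2, 14), (2, 15), (2, 16), (2, 17), (2, 22), (2, 23), (2, 24), (2, 25), (2, 30), (2, 31), (3, 2), (3, 5), (3, 10), (3, 13), (3, 18), (3, 21), (3, 26), (3, 29), (4, 2), (4, 5), (4, 10), (4, 13), (4, 18), (4, 21), (4, 26), (4, 29), (5, 0), (5, 1), (5, 6), (5, 7), (5, 8), (5, 9), (5, 14), (5, 15), (5, 16), (5, 17), (5, 22), (5, 23), (5, 24), (5, 25), (5, 30), (5, 31), (6, 0), (6, 1), (6, 6), (6, 7), (6, 8), (6, 9), (6, 14), (6, 15), (6, 16), (6, 17), (6, 22), (6, 23), (6, 24), (6, 25), (6, 30), (6, 31), (7, 2), (7, 5), (7, 10), (7, 13), (7, 18), (7, 21), (7, 26), (7, 29)]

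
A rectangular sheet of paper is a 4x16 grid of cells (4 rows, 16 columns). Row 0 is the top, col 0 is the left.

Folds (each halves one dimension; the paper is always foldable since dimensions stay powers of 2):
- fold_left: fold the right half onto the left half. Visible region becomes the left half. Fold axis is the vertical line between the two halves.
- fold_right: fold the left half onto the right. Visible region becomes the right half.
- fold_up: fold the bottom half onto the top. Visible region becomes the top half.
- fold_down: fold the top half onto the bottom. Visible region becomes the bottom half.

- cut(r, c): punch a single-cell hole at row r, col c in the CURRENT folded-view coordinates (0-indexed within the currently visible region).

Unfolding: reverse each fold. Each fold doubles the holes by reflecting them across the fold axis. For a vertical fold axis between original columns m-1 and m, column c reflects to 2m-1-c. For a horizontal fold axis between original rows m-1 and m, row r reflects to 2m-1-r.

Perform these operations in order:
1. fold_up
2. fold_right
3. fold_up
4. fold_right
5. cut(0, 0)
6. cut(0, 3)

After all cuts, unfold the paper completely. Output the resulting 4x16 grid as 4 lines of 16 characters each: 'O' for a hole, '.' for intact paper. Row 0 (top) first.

Answer: O..OO..OO..OO..O
O..OO..OO..OO..O
O..OO..OO..OO..O
O..OO..OO..OO..O

Derivation:
Op 1 fold_up: fold axis h@2; visible region now rows[0,2) x cols[0,16) = 2x16
Op 2 fold_right: fold axis v@8; visible region now rows[0,2) x cols[8,16) = 2x8
Op 3 fold_up: fold axis h@1; visible region now rows[0,1) x cols[8,16) = 1x8
Op 4 fold_right: fold axis v@12; visible region now rows[0,1) x cols[12,16) = 1x4
Op 5 cut(0, 0): punch at orig (0,12); cuts so far [(0, 12)]; region rows[0,1) x cols[12,16) = 1x4
Op 6 cut(0, 3): punch at orig (0,15); cuts so far [(0, 12), (0, 15)]; region rows[0,1) x cols[12,16) = 1x4
Unfold 1 (reflect across v@12): 4 holes -> [(0, 8), (0, 11), (0, 12), (0, 15)]
Unfold 2 (reflect across h@1): 8 holes -> [(0, 8), (0, 11), (0, 12), (0, 15), (1, 8), (1, 11), (1, 12), (1, 15)]
Unfold 3 (reflect across v@8): 16 holes -> [(0, 0), (0, 3), (0, 4), (0, 7), (0, 8), (0, 11), (0, 12), (0, 15), (1, 0), (1, 3), (1, 4), (1, 7), (1, 8), (1, 11), (1, 12), (1, 15)]
Unfold 4 (reflect across h@2): 32 holes -> [(0, 0), (0, 3), (0, 4), (0, 7), (0, 8), (0, 11), (0, 12), (0, 15), (1, 0), (1, 3), (1, 4), (1, 7), (1, 8), (1, 11), (1, 12), (1, 15), (2, 0), (2, 3), (2, 4), (2, 7), (2, 8), (2, 11), (2, 12), (2, 15), (3, 0), (3, 3), (3, 4), (3, 7), (3, 8), (3, 11), (3, 12), (3, 15)]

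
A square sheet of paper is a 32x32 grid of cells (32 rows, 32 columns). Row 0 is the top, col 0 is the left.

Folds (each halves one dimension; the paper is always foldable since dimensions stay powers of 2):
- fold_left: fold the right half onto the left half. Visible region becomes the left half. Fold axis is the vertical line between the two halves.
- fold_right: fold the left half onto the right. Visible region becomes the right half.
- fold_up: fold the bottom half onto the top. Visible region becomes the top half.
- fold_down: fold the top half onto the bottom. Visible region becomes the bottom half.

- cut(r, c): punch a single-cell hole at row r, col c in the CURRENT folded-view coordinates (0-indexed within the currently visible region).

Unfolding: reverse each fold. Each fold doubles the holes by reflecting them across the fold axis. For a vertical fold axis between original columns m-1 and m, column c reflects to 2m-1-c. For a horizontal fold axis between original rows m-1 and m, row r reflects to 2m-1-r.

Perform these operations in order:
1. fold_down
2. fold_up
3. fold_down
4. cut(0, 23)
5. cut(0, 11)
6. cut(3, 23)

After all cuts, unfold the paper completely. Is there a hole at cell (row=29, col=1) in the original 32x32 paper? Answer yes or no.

Op 1 fold_down: fold axis h@16; visible region now rows[16,32) x cols[0,32) = 16x32
Op 2 fold_up: fold axis h@24; visible region now rows[16,24) x cols[0,32) = 8x32
Op 3 fold_down: fold axis h@20; visible region now rows[20,24) x cols[0,32) = 4x32
Op 4 cut(0, 23): punch at orig (20,23); cuts so far [(20, 23)]; region rows[20,24) x cols[0,32) = 4x32
Op 5 cut(0, 11): punch at orig (20,11); cuts so far [(20, 11), (20, 23)]; region rows[20,24) x cols[0,32) = 4x32
Op 6 cut(3, 23): punch at orig (23,23); cuts so far [(20, 11), (20, 23), (23, 23)]; region rows[20,24) x cols[0,32) = 4x32
Unfold 1 (reflect across h@20): 6 holes -> [(16, 23), (19, 11), (19, 23), (20, 11), (20, 23), (23, 23)]
Unfold 2 (reflect across h@24): 12 holes -> [(16, 23), (19, 11), (19, 23), (20, 11), (20, 23), (23, 23), (24, 23), (27, 11), (27, 23), (28, 11), (28, 23), (31, 23)]
Unfold 3 (reflect across h@16): 24 holes -> [(0, 23), (3, 11), (3, 23), (4, 11), (4, 23), (7, 23), (8, 23), (11, 11), (11, 23), (12, 11), (12, 23), (15, 23), (16, 23), (19, 11), (19, 23), (20, 11), (20, 23), (23, 23), (24, 23), (27, 11), (27, 23), (28, 11), (28, 23), (31, 23)]
Holes: [(0, 23), (3, 11), (3, 23), (4, 11), (4, 23), (7, 23), (8, 23), (11, 11), (11, 23), (12, 11), (12, 23), (15, 23), (16, 23), (19, 11), (19, 23), (20, 11), (20, 23), (23, 23), (24, 23), (27, 11), (27, 23), (28, 11), (28, 23), (31, 23)]

Answer: no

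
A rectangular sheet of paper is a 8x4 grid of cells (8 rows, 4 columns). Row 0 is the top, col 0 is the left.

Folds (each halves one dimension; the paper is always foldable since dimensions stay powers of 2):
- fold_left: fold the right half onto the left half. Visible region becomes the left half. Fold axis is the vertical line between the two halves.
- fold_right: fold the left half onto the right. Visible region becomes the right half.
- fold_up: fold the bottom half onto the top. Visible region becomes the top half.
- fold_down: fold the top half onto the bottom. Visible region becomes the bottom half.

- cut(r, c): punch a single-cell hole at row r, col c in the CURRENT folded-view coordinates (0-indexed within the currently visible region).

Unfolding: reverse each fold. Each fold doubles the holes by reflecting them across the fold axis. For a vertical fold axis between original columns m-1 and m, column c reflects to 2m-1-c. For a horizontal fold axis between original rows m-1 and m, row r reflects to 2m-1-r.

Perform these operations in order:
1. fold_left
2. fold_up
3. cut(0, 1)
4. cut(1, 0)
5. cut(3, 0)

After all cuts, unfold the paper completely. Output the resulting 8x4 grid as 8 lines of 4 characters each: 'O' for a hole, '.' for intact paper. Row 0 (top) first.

Op 1 fold_left: fold axis v@2; visible region now rows[0,8) x cols[0,2) = 8x2
Op 2 fold_up: fold axis h@4; visible region now rows[0,4) x cols[0,2) = 4x2
Op 3 cut(0, 1): punch at orig (0,1); cuts so far [(0, 1)]; region rows[0,4) x cols[0,2) = 4x2
Op 4 cut(1, 0): punch at orig (1,0); cuts so far [(0, 1), (1, 0)]; region rows[0,4) x cols[0,2) = 4x2
Op 5 cut(3, 0): punch at orig (3,0); cuts so far [(0, 1), (1, 0), (3, 0)]; region rows[0,4) x cols[0,2) = 4x2
Unfold 1 (reflect across h@4): 6 holes -> [(0, 1), (1, 0), (3, 0), (4, 0), (6, 0), (7, 1)]
Unfold 2 (reflect across v@2): 12 holes -> [(0, 1), (0, 2), (1, 0), (1, 3), (3, 0), (3, 3), (4, 0), (4, 3), (6, 0), (6, 3), (7, 1), (7, 2)]

Answer: .OO.
O..O
....
O..O
O..O
....
O..O
.OO.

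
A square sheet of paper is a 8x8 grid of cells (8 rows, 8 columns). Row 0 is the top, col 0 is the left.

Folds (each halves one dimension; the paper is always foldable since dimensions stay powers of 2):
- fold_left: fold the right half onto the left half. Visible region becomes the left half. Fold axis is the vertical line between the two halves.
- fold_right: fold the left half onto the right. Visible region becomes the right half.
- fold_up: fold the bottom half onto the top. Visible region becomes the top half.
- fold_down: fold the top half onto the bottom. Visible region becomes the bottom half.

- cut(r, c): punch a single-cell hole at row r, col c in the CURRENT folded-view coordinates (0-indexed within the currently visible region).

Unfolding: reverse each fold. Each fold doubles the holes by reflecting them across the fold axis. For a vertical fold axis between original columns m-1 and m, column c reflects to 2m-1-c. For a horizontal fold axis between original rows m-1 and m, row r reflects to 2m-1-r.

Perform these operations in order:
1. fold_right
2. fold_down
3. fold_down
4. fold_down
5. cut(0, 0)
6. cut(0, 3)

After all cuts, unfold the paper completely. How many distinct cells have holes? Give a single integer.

Answer: 32

Derivation:
Op 1 fold_right: fold axis v@4; visible region now rows[0,8) x cols[4,8) = 8x4
Op 2 fold_down: fold axis h@4; visible region now rows[4,8) x cols[4,8) = 4x4
Op 3 fold_down: fold axis h@6; visible region now rows[6,8) x cols[4,8) = 2x4
Op 4 fold_down: fold axis h@7; visible region now rows[7,8) x cols[4,8) = 1x4
Op 5 cut(0, 0): punch at orig (7,4); cuts so far [(7, 4)]; region rows[7,8) x cols[4,8) = 1x4
Op 6 cut(0, 3): punch at orig (7,7); cuts so far [(7, 4), (7, 7)]; region rows[7,8) x cols[4,8) = 1x4
Unfold 1 (reflect across h@7): 4 holes -> [(6, 4), (6, 7), (7, 4), (7, 7)]
Unfold 2 (reflect across h@6): 8 holes -> [(4, 4), (4, 7), (5, 4), (5, 7), (6, 4), (6, 7), (7, 4), (7, 7)]
Unfold 3 (reflect across h@4): 16 holes -> [(0, 4), (0, 7), (1, 4), (1, 7), (2, 4), (2, 7), (3, 4), (3, 7), (4, 4), (4, 7), (5, 4), (5, 7), (6, 4), (6, 7), (7, 4), (7, 7)]
Unfold 4 (reflect across v@4): 32 holes -> [(0, 0), (0, 3), (0, 4), (0, 7), (1, 0), (1, 3), (1, 4), (1, 7), (2, 0), (2, 3), (2, 4), (2, 7), (3, 0), (3, 3), (3, 4), (3, 7), (4, 0), (4, 3), (4, 4), (4, 7), (5, 0), (5, 3), (5, 4), (5, 7), (6, 0), (6, 3), (6, 4), (6, 7), (7, 0), (7, 3), (7, 4), (7, 7)]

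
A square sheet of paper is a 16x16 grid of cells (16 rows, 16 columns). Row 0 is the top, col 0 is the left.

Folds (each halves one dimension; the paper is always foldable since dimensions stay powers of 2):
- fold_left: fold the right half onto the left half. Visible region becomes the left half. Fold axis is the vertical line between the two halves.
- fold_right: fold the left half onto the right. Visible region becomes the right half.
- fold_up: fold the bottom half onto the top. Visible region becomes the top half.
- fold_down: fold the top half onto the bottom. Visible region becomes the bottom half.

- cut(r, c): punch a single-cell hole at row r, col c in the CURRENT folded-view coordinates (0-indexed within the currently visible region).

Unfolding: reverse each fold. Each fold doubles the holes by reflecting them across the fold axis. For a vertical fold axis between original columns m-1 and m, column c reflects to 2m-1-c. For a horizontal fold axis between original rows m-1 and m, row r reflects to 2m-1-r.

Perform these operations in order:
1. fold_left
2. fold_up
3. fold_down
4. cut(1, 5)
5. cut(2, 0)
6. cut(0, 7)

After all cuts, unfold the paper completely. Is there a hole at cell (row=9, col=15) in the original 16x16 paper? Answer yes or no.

Op 1 fold_left: fold axis v@8; visible region now rows[0,16) x cols[0,8) = 16x8
Op 2 fold_up: fold axis h@8; visible region now rows[0,8) x cols[0,8) = 8x8
Op 3 fold_down: fold axis h@4; visible region now rows[4,8) x cols[0,8) = 4x8
Op 4 cut(1, 5): punch at orig (5,5); cuts so far [(5, 5)]; region rows[4,8) x cols[0,8) = 4x8
Op 5 cut(2, 0): punch at orig (6,0); cuts so far [(5, 5), (6, 0)]; region rows[4,8) x cols[0,8) = 4x8
Op 6 cut(0, 7): punch at orig (4,7); cuts so far [(4, 7), (5, 5), (6, 0)]; region rows[4,8) x cols[0,8) = 4x8
Unfold 1 (reflect across h@4): 6 holes -> [(1, 0), (2, 5), (3, 7), (4, 7), (5, 5), (6, 0)]
Unfold 2 (reflect across h@8): 12 holes -> [(1, 0), (2, 5), (3, 7), (4, 7), (5, 5), (6, 0), (9, 0), (10, 5), (11, 7), (12, 7), (13, 5), (14, 0)]
Unfold 3 (reflect across v@8): 24 holes -> [(1, 0), (1, 15), (2, 5), (2, 10), (3, 7), (3, 8), (4, 7), (4, 8), (5, 5), (5, 10), (6, 0), (6, 15), (9, 0), (9, 15), (10, 5), (10, 10), (11, 7), (11, 8), (12, 7), (12, 8), (13, 5), (13, 10), (14, 0), (14, 15)]
Holes: [(1, 0), (1, 15), (2, 5), (2, 10), (3, 7), (3, 8), (4, 7), (4, 8), (5, 5), (5, 10), (6, 0), (6, 15), (9, 0), (9, 15), (10, 5), (10, 10), (11, 7), (11, 8), (12, 7), (12, 8), (13, 5), (13, 10), (14, 0), (14, 15)]

Answer: yes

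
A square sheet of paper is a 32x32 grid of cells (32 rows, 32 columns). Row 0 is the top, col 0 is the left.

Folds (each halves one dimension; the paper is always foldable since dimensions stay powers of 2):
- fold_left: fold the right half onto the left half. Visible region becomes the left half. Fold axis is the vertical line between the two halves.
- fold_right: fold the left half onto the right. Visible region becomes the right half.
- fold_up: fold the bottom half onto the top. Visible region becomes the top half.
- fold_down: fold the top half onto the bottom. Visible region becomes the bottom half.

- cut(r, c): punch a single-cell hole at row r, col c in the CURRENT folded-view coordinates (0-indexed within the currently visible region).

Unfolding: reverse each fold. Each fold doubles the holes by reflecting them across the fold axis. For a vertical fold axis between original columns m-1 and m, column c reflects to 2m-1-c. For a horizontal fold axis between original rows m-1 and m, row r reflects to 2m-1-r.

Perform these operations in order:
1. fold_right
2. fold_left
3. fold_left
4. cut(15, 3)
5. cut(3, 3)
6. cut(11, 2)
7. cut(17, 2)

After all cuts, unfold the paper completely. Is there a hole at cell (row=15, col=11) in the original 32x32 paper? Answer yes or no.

Answer: yes

Derivation:
Op 1 fold_right: fold axis v@16; visible region now rows[0,32) x cols[16,32) = 32x16
Op 2 fold_left: fold axis v@24; visible region now rows[0,32) x cols[16,24) = 32x8
Op 3 fold_left: fold axis v@20; visible region now rows[0,32) x cols[16,20) = 32x4
Op 4 cut(15, 3): punch at orig (15,19); cuts so far [(15, 19)]; region rows[0,32) x cols[16,20) = 32x4
Op 5 cut(3, 3): punch at orig (3,19); cuts so far [(3, 19), (15, 19)]; region rows[0,32) x cols[16,20) = 32x4
Op 6 cut(11, 2): punch at orig (11,18); cuts so far [(3, 19), (11, 18), (15, 19)]; region rows[0,32) x cols[16,20) = 32x4
Op 7 cut(17, 2): punch at orig (17,18); cuts so far [(3, 19), (11, 18), (15, 19), (17, 18)]; region rows[0,32) x cols[16,20) = 32x4
Unfold 1 (reflect across v@20): 8 holes -> [(3, 19), (3, 20), (11, 18), (11, 21), (15, 19), (15, 20), (17, 18), (17, 21)]
Unfold 2 (reflect across v@24): 16 holes -> [(3, 19), (3, 20), (3, 27), (3, 28), (11, 18), (11, 21), (11, 26), (11, 29), (15, 19), (15, 20), (15, 27), (15, 28), (17, 18), (17, 21), (17, 26), (17, 29)]
Unfold 3 (reflect across v@16): 32 holes -> [(3, 3), (3, 4), (3, 11), (3, 12), (3, 19), (3, 20), (3, 27), (3, 28), (11, 2), (11, 5), (11, 10), (11, 13), (11, 18), (11, 21), (11, 26), (11, 29), (15, 3), (15, 4), (15, 11), (15, 12), (15, 19), (15, 20), (15, 27), (15, 28), (17, 2), (17, 5), (17, 10), (17, 13), (17, 18), (17, 21), (17, 26), (17, 29)]
Holes: [(3, 3), (3, 4), (3, 11), (3, 12), (3, 19), (3, 20), (3, 27), (3, 28), (11, 2), (11, 5), (11, 10), (11, 13), (11, 18), (11, 21), (11, 26), (11, 29), (15, 3), (15, 4), (15, 11), (15, 12), (15, 19), (15, 20), (15, 27), (15, 28), (17, 2), (17, 5), (17, 10), (17, 13), (17, 18), (17, 21), (17, 26), (17, 29)]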